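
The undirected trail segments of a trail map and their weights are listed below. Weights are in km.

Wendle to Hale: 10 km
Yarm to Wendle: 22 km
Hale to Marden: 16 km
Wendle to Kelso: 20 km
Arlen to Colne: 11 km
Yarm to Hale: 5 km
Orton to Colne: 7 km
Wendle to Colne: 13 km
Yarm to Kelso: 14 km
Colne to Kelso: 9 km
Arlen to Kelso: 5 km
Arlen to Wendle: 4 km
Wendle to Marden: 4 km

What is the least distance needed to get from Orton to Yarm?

30 km

Compare a few routes:
Orton - Colne - Arlen - Kelso - Yarm: 7+11+5+14 = 37
Orton - Colne - Kelso - Yarm: 7+9+14 = 30
Orton - Colne - Wendle - Hale - Yarm: 7+13+10+5 = 35
Orton - Colne - Arlen - Wendle - Hale - Yarm: 7+11+4+10+5 = 37
Cheapest is Orton - Colne - Kelso - Yarm at 30 km.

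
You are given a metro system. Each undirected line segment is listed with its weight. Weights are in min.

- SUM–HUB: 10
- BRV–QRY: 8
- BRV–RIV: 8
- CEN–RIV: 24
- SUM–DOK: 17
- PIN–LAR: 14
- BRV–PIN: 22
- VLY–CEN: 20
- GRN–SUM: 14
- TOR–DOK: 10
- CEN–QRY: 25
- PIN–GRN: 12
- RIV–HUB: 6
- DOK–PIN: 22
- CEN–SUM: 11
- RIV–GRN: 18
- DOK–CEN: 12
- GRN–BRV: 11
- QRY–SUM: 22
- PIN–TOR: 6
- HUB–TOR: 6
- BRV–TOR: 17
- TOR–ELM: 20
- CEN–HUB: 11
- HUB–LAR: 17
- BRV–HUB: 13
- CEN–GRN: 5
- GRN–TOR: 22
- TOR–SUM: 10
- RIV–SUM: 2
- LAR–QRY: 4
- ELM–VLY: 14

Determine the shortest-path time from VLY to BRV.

Running Dijkstra from VLY:
VLY: 0
ELM: 14  (via VLY)
CEN: 20  (via VLY)
GRN: 25  (via CEN)
SUM: 31  (via CEN)
HUB: 31  (via CEN)
DOK: 32  (via CEN)
RIV: 33  (via SUM)
TOR: 34  (via ELM)
BRV: 36  (via GRN)
Shortest route: VLY → CEN → GRN → BRV = 36 min.

36 min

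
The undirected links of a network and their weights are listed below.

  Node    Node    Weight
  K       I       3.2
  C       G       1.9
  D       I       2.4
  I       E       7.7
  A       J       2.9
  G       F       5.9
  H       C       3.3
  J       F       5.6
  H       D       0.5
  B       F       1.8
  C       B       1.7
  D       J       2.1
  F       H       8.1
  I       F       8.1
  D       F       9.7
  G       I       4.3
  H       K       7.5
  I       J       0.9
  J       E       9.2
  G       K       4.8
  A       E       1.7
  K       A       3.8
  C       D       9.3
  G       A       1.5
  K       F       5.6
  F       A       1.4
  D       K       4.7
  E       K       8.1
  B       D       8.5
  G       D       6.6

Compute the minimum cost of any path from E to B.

Shortest distances from E:
E: 0
A: 1.7  (via E)
F: 3.1  (via A)
G: 3.2  (via A)
J: 4.6  (via A)
B: 4.9  (via F)
Shortest route: E → A → F → B = 4.9.

4.9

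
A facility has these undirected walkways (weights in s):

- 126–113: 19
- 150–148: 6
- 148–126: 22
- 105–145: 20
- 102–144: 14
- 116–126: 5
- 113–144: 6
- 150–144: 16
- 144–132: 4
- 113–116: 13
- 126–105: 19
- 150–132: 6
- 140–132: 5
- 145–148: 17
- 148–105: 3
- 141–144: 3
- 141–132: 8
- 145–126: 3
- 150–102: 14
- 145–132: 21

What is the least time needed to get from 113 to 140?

Settle nodes by increasing distance from 113:
113: 0
144: 6  (via 113)
141: 9  (via 144)
132: 10  (via 144)
116: 13  (via 113)
140: 15  (via 132)
Shortest route: 113–144–132–140 = 15 s.

15 s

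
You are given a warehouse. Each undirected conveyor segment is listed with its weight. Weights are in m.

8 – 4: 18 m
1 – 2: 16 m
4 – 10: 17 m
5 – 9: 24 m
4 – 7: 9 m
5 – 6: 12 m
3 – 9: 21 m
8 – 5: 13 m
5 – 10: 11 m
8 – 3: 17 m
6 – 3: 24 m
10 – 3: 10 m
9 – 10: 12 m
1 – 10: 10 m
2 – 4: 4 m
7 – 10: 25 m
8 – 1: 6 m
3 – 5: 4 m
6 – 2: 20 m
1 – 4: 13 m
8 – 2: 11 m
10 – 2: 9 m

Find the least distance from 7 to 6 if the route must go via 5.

45 m

Shortest 7→5: 7–4–2–10–5 = 33
Best 5 to 6: 5–6 costing 12
Total via 5: 33 + 12 = 45 m.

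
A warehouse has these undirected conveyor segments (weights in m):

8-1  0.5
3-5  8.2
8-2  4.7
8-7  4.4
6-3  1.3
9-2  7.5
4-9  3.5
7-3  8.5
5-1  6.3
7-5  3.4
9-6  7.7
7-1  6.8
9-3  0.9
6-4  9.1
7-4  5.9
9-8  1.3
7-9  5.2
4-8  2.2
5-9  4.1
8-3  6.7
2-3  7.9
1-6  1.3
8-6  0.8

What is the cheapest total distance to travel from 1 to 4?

2.7 m

Shortest distances from 1:
1: 0
8: 0.5  (via 1)
6: 1.3  (via 1)
9: 1.8  (via 8)
3: 2.6  (via 6)
4: 2.7  (via 8)
Shortest route: 1–8–4 = 2.7 m.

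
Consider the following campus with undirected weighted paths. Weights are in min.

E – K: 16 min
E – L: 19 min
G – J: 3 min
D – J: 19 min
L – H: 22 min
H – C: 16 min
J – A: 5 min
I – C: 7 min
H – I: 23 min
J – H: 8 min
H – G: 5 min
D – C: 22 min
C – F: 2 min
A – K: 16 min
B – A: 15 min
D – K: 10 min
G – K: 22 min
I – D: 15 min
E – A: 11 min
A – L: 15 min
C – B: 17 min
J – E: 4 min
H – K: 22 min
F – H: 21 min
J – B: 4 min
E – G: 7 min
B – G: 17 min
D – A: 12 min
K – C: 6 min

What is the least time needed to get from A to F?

24 min

Enumerating some paths:
A - J - B - C - F: 5+4+17+2 = 28
A - K - C - F: 16+6+2 = 24
A - D - K - C - F: 12+10+6+2 = 30
A - J - H - C - F: 5+8+16+2 = 31
Cheapest is A - K - C - F at 24 min.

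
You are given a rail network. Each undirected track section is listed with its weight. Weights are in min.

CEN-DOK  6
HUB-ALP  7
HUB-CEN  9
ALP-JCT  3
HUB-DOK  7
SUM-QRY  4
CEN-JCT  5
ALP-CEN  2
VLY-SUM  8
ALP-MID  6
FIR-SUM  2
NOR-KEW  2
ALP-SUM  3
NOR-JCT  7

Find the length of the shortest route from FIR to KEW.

Shortest distances from FIR:
FIR: 0
SUM: 2  (via FIR)
ALP: 5  (via SUM)
QRY: 6  (via SUM)
CEN: 7  (via ALP)
JCT: 8  (via ALP)
VLY: 10  (via SUM)
MID: 11  (via ALP)
HUB: 12  (via ALP)
DOK: 13  (via CEN)
NOR: 15  (via JCT)
KEW: 17  (via NOR)
Shortest route: FIR–SUM–ALP–JCT–NOR–KEW = 17 min.

17 min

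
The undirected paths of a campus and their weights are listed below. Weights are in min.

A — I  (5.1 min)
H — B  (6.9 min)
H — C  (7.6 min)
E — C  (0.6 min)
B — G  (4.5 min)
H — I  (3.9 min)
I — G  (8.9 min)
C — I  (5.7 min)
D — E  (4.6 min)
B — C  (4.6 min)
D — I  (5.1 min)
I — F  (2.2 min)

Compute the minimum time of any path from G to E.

9.7 min

Running Dijkstra from G:
G: 0
B: 4.5  (via G)
I: 8.9  (via G)
C: 9.1  (via B)
E: 9.7  (via C)
Shortest route: G–B–C–E = 9.7 min.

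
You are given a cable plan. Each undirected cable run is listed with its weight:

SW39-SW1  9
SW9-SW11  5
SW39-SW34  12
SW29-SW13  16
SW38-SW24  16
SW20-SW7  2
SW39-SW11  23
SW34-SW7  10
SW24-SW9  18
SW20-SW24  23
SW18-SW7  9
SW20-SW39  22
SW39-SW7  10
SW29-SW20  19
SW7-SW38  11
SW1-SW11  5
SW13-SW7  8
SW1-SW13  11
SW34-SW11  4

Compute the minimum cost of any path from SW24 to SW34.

Candidate routes:
SW24–SW20–SW7–SW34: 23+2+10 = 35
SW24–SW9–SW11–SW34: 18+5+4 = 27
Cheapest is SW24–SW9–SW11–SW34 at 27.

27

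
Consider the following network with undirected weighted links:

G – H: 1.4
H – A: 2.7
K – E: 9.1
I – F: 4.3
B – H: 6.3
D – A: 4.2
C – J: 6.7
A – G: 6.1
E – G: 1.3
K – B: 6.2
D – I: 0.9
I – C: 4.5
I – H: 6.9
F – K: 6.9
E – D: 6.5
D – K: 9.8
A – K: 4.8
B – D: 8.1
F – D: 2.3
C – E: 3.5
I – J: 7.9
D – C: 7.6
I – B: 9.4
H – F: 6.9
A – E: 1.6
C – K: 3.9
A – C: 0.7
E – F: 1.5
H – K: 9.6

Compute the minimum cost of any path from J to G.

10.3

Settle nodes by increasing distance from J:
J: 0
C: 6.7  (via J)
A: 7.4  (via C)
I: 7.9  (via J)
D: 8.8  (via I)
E: 9  (via A)
H: 10.1  (via A)
G: 10.3  (via E)
Shortest route: J → C → A → E → G = 10.3.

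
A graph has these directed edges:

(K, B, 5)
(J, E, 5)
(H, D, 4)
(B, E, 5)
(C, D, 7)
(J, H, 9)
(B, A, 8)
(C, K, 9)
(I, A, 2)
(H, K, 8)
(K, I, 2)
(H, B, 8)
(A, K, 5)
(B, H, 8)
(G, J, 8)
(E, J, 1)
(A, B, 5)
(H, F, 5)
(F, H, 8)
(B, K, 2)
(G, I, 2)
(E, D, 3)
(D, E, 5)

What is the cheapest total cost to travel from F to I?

18

Shortest distances from F:
F: 0
H: 8  (via F)
D: 12  (via H)
B: 16  (via H)
K: 16  (via H)
E: 17  (via D)
I: 18  (via K)
Shortest route: F → H → K → I = 18.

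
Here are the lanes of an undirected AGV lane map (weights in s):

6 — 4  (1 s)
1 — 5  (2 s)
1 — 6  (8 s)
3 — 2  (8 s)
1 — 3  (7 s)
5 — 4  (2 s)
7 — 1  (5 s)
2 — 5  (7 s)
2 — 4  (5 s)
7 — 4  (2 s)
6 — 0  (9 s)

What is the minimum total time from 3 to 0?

Running Dijkstra from 3:
3: 0
1: 7  (via 3)
2: 8  (via 3)
5: 9  (via 1)
4: 11  (via 5)
6: 12  (via 4)
7: 12  (via 1)
0: 21  (via 6)
Shortest route: 3–1–5–4–6–0 = 21 s.

21 s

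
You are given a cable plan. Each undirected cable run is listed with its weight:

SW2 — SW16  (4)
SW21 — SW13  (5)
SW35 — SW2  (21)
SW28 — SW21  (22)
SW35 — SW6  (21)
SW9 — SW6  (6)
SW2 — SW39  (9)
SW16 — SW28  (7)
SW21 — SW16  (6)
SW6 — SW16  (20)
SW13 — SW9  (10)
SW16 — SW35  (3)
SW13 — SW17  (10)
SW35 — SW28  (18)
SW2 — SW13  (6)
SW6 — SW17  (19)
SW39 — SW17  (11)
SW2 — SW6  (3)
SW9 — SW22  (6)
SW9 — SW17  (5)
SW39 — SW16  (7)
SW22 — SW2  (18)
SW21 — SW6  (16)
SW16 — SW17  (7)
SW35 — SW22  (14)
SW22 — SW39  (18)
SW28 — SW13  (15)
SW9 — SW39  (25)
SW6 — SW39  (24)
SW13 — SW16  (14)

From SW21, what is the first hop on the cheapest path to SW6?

SW16

Enumerating some paths:
SW21–SW13–SW2–SW6: 5+6+3 = 14
SW21–SW16–SW2–SW6: 6+4+3 = 13
SW21–SW6: 16 = 16
Cheapest is SW21–SW16–SW2–SW6 at 13.
So from SW21 the first move is to SW16.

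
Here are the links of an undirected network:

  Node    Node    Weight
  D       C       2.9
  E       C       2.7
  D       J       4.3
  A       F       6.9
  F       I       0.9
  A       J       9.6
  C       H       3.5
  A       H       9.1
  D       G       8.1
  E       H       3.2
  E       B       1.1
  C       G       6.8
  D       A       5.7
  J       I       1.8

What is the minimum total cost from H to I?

12.5

Compare a few routes:
H → C → D → J → I: 3.5+2.9+4.3+1.8 = 12.5
H → A → F → I: 9.1+6.9+0.9 = 16.9
H → E → C → D → J → I: 3.2+2.7+2.9+4.3+1.8 = 14.9
The minimum is 12.5 via H → C → D → J → I.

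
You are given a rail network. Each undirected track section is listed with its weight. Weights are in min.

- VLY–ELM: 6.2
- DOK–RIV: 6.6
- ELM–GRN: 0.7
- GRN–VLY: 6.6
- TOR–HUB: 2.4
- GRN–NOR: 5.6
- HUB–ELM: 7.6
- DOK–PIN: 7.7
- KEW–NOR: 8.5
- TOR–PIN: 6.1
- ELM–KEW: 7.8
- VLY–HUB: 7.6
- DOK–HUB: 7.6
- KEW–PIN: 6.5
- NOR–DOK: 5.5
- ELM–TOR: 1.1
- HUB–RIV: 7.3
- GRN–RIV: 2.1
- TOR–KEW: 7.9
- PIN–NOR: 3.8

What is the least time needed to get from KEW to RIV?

10.6 min

Settle nodes by increasing distance from KEW:
KEW: 0
PIN: 6.5  (via KEW)
ELM: 7.8  (via KEW)
TOR: 7.9  (via KEW)
NOR: 8.5  (via KEW)
GRN: 8.5  (via ELM)
HUB: 10.3  (via TOR)
RIV: 10.6  (via GRN)
Shortest route: KEW → ELM → GRN → RIV = 10.6 min.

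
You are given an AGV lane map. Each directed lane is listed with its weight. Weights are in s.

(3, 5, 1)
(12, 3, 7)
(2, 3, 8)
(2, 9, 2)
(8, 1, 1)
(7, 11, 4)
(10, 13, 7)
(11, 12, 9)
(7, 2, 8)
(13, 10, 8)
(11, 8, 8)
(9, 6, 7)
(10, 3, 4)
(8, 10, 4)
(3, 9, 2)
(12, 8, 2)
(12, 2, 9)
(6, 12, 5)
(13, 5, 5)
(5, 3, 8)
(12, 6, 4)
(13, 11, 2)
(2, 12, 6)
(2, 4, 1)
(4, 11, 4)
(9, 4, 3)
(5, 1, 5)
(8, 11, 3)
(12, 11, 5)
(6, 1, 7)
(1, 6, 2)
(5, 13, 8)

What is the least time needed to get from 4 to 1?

13 s

Settle nodes by increasing distance from 4:
4: 0
11: 4  (via 4)
8: 12  (via 11)
1: 13  (via 8)
Shortest route: 4–11–8–1 = 13 s.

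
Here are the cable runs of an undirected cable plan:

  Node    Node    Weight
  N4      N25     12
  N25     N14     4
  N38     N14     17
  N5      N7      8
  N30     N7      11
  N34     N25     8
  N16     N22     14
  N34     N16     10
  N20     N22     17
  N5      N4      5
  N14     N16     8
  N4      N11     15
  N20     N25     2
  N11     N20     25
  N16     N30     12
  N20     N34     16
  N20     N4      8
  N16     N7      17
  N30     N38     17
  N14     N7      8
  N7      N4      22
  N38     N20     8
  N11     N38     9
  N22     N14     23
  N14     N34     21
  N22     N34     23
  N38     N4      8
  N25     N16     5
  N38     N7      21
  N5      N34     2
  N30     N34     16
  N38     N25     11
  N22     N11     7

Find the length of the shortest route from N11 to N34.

Enumerating some paths:
N11–N38–N4–N5–N34: 9+8+5+2 = 24
N11–N38–N20–N25–N34: 9+8+2+8 = 27
N11–N4–N5–N34: 15+5+2 = 22
The minimum is 22 via N11–N4–N5–N34.

22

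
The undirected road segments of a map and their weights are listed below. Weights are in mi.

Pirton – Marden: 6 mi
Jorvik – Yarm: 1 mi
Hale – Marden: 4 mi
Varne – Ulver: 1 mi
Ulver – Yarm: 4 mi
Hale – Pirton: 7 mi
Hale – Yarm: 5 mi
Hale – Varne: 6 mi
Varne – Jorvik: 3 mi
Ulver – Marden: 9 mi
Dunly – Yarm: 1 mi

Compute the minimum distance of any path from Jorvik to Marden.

Compare a few routes:
Jorvik → Yarm → Hale → Marden: 1+5+4 = 10
Jorvik → Varne → Hale → Marden: 3+6+4 = 13
Jorvik → Varne → Ulver → Marden: 3+1+9 = 13
Cheapest is Jorvik → Yarm → Hale → Marden at 10 mi.

10 mi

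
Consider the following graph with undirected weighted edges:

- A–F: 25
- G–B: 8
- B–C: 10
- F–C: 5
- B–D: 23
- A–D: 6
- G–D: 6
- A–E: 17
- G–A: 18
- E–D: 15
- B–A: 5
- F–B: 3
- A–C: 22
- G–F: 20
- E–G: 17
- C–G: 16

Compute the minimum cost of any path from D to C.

Shortest distances from D:
D: 0
A: 6  (via D)
G: 6  (via D)
B: 11  (via A)
F: 14  (via B)
E: 15  (via D)
C: 19  (via F)
Shortest route: D–A–B–F–C = 19.

19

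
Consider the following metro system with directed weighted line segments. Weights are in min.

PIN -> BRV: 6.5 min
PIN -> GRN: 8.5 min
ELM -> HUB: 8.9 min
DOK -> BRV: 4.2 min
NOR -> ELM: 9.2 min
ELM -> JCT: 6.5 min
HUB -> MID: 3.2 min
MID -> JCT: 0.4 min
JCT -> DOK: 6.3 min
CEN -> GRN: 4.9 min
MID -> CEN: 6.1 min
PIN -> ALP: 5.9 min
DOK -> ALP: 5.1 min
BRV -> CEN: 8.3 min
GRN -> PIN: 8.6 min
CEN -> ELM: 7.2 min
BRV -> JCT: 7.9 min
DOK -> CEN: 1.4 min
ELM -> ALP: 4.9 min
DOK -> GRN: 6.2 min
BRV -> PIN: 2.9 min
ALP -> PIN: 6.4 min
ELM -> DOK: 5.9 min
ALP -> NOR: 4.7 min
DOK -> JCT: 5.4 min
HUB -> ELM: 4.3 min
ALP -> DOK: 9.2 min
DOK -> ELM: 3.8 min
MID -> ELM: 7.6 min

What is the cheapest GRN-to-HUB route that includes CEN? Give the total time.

39.5 min

Best GRN to CEN: GRN → PIN → BRV → CEN costing 23.4
Best CEN to HUB: CEN → ELM → HUB costing 16.1
Total via CEN: 23.4 + 16.1 = 39.5 min.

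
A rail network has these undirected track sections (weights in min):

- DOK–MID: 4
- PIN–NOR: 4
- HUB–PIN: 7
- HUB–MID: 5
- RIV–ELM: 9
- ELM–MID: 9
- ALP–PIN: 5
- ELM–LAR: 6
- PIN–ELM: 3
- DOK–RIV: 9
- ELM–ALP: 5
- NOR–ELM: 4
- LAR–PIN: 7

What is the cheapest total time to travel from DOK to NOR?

Candidate routes:
DOK–MID–ELM–NOR: 4+9+4 = 17
DOK–RIV–ELM–NOR: 9+9+4 = 22
DOK–MID–HUB–PIN–NOR: 4+5+7+4 = 20
DOK–MID–ELM–PIN–NOR: 4+9+3+4 = 20
The minimum is 17 min via DOK–MID–ELM–NOR.

17 min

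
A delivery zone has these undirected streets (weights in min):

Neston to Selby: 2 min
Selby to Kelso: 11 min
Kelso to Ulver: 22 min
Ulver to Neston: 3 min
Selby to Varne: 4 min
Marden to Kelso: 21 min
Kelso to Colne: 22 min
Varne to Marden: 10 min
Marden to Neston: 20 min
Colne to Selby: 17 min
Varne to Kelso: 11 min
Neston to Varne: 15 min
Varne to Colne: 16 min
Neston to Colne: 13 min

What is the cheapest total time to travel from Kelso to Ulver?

16 min

Shortest distances from Kelso:
Kelso: 0
Varne: 11  (via Kelso)
Selby: 11  (via Kelso)
Neston: 13  (via Selby)
Ulver: 16  (via Neston)
Shortest route: Kelso → Selby → Neston → Ulver = 16 min.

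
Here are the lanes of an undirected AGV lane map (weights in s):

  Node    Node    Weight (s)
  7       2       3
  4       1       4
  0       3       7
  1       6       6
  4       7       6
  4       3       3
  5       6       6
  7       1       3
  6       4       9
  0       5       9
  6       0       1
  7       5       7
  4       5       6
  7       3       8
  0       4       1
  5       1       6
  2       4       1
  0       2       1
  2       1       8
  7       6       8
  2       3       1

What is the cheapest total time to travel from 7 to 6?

5 s

Running Dijkstra from 7:
7: 0
1: 3  (via 7)
2: 3  (via 7)
0: 4  (via 2)
3: 4  (via 2)
4: 4  (via 2)
6: 5  (via 0)
Shortest route: 7 → 2 → 0 → 6 = 5 s.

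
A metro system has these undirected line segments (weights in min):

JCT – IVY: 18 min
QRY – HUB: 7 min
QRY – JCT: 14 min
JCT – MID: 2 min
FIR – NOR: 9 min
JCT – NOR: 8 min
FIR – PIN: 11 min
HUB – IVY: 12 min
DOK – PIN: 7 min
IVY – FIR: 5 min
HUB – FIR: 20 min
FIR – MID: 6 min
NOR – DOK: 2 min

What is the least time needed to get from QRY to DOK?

24 min

Running Dijkstra from QRY:
QRY: 0
HUB: 7  (via QRY)
JCT: 14  (via QRY)
MID: 16  (via JCT)
IVY: 19  (via HUB)
FIR: 22  (via MID)
NOR: 22  (via JCT)
DOK: 24  (via NOR)
Shortest route: QRY → JCT → NOR → DOK = 24 min.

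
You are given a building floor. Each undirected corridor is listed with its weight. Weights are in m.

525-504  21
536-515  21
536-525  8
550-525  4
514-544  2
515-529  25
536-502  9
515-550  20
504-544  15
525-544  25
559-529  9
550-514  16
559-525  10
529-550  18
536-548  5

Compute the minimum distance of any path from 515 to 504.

45 m

Shortest distances from 515:
515: 0
550: 20  (via 515)
536: 21  (via 515)
525: 24  (via 550)
529: 25  (via 515)
548: 26  (via 536)
502: 30  (via 536)
559: 34  (via 525)
514: 36  (via 550)
544: 38  (via 514)
504: 45  (via 525)
Shortest route: 515–550–525–504 = 45 m.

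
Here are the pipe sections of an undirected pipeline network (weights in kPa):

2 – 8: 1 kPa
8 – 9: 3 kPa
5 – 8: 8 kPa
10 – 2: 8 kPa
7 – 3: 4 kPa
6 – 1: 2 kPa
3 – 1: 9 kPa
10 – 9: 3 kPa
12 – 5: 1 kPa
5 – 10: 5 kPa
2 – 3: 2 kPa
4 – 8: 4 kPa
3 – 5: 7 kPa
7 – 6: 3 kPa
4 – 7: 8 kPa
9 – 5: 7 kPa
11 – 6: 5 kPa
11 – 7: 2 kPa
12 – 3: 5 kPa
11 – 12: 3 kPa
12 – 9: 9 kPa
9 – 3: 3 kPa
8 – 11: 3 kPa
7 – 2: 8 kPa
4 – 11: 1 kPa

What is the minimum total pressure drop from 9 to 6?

Compare a few routes:
9–8–11–7–6: 3+3+2+3 = 11
9–8–11–6: 3+3+5 = 11
9–3–7–6: 3+4+3 = 10
Cheapest is 9–3–7–6 at 10 kPa.

10 kPa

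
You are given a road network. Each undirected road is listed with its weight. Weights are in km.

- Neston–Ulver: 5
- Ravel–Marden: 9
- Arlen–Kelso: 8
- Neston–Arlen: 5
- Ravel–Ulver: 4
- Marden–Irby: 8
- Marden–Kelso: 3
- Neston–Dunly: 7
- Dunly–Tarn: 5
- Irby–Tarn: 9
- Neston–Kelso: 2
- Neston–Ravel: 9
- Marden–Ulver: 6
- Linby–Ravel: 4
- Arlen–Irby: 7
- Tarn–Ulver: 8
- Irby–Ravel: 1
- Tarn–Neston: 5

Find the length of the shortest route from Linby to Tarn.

Enumerating some paths:
Linby - Ravel - Neston - Tarn: 4+9+5 = 18
Linby - Ravel - Ulver - Neston - Tarn: 4+4+5+5 = 18
Linby - Ravel - Irby - Tarn: 4+1+9 = 14
Linby - Ravel - Ulver - Tarn: 4+4+8 = 16
Cheapest is Linby - Ravel - Irby - Tarn at 14 km.

14 km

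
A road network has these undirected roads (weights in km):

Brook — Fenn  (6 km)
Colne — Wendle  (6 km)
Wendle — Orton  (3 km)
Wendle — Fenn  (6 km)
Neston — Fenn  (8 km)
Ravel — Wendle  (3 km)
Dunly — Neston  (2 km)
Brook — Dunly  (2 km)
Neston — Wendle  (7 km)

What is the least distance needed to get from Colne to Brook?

17 km

Candidate routes:
Colne–Wendle–Fenn–Neston–Dunly–Brook: 6+6+8+2+2 = 24
Colne–Wendle–Fenn–Brook: 6+6+6 = 18
Colne–Wendle–Neston–Fenn–Brook: 6+7+8+6 = 27
Colne–Wendle–Neston–Dunly–Brook: 6+7+2+2 = 17
The minimum is 17 km via Colne–Wendle–Neston–Dunly–Brook.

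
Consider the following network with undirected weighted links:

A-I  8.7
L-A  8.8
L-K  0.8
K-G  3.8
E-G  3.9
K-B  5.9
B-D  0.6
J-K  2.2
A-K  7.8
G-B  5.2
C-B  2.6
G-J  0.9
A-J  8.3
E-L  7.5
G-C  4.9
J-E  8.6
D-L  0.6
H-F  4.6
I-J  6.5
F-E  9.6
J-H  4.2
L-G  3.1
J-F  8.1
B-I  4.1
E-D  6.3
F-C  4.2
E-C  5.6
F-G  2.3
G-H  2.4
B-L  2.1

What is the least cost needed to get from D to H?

Shortest distances from D:
D: 0
B: 0.6  (via D)
L: 0.6  (via D)
K: 1.4  (via L)
C: 3.2  (via B)
J: 3.6  (via K)
G: 3.7  (via L)
I: 4.7  (via B)
F: 6  (via G)
H: 6.1  (via G)
Shortest route: D–L–G–H = 6.1.

6.1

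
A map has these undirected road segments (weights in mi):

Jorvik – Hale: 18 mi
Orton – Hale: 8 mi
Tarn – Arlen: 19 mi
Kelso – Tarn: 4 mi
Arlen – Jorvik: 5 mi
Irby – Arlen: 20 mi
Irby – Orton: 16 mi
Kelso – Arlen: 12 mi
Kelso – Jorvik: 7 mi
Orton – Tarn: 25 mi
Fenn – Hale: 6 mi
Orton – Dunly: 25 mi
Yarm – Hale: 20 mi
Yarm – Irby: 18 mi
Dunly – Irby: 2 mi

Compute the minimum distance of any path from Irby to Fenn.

30 mi

Running Dijkstra from Irby:
Irby: 0
Dunly: 2  (via Irby)
Orton: 16  (via Irby)
Yarm: 18  (via Irby)
Arlen: 20  (via Irby)
Hale: 24  (via Orton)
Jorvik: 25  (via Arlen)
Fenn: 30  (via Hale)
Shortest route: Irby → Orton → Hale → Fenn = 30 mi.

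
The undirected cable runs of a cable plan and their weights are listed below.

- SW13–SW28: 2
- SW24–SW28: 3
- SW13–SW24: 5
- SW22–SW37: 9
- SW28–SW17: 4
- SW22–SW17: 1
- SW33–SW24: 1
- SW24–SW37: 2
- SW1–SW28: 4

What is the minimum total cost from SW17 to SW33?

8

Running Dijkstra from SW17:
SW17: 0
SW22: 1  (via SW17)
SW28: 4  (via SW17)
SW13: 6  (via SW28)
SW24: 7  (via SW28)
SW33: 8  (via SW24)
Shortest route: SW17–SW28–SW24–SW33 = 8.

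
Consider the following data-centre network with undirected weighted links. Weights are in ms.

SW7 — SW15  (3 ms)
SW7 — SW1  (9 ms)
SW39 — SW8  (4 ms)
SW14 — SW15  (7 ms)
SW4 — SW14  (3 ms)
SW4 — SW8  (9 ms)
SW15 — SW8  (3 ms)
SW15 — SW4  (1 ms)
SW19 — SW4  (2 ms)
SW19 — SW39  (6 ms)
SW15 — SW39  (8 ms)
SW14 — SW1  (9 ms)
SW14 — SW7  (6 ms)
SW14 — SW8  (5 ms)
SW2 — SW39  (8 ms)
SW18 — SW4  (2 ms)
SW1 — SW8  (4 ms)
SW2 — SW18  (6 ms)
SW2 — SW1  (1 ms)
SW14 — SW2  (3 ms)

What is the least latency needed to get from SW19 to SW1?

9 ms

Running Dijkstra from SW19:
SW19: 0
SW4: 2  (via SW19)
SW15: 3  (via SW4)
SW18: 4  (via SW4)
SW14: 5  (via SW4)
SW39: 6  (via SW19)
SW8: 6  (via SW15)
SW7: 6  (via SW15)
SW2: 8  (via SW14)
SW1: 9  (via SW2)
Shortest route: SW19–SW4–SW14–SW2–SW1 = 9 ms.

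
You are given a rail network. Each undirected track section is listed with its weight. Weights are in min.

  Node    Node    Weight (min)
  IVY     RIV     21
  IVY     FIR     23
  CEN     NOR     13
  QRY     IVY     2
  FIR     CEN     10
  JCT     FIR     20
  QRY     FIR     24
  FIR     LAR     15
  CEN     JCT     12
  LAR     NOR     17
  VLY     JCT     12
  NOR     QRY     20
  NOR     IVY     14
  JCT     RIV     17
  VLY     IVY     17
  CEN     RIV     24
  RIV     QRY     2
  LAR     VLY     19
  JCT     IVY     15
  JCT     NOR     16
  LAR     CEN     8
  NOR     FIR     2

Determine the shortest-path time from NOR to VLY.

Settle nodes by increasing distance from NOR:
NOR: 0
FIR: 2  (via NOR)
CEN: 12  (via FIR)
IVY: 14  (via NOR)
QRY: 16  (via IVY)
JCT: 16  (via NOR)
LAR: 17  (via NOR)
RIV: 18  (via QRY)
VLY: 28  (via JCT)
Shortest route: NOR → JCT → VLY = 28 min.

28 min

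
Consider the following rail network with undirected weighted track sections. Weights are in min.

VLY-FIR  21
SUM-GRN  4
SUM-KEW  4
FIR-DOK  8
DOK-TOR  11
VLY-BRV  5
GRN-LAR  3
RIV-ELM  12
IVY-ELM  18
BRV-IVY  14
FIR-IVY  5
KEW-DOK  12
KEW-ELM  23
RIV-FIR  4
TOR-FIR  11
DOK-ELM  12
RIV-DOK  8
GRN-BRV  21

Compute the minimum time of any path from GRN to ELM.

31 min

Enumerating some paths:
GRN - SUM - KEW - DOK - ELM: 4+4+12+12 = 32
GRN - SUM - KEW - ELM: 4+4+23 = 31
GRN - SUM - KEW - DOK - RIV - ELM: 4+4+12+8+12 = 40
Cheapest is GRN - SUM - KEW - ELM at 31 min.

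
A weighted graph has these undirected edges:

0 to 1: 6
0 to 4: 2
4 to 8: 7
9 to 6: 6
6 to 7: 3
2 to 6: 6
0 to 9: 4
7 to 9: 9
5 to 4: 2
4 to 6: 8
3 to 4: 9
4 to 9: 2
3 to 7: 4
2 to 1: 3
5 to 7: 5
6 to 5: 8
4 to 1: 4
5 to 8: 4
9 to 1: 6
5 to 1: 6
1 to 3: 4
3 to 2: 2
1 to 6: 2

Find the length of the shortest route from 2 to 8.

Settle nodes by increasing distance from 2:
2: 0
3: 2  (via 2)
1: 3  (via 2)
6: 5  (via 1)
7: 6  (via 3)
4: 7  (via 1)
0: 9  (via 1)
5: 9  (via 1)
9: 9  (via 1)
8: 13  (via 5)
Shortest route: 2 → 1 → 5 → 8 = 13.

13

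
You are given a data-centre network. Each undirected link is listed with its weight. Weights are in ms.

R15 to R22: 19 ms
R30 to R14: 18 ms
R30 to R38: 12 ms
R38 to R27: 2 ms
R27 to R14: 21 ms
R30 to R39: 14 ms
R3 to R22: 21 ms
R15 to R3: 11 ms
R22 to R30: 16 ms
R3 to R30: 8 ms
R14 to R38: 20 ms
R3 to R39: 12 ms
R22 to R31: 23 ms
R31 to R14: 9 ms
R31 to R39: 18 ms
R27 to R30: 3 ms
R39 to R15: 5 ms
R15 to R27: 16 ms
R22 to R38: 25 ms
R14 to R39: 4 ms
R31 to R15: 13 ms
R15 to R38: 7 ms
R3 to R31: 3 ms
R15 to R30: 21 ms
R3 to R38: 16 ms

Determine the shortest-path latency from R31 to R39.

13 ms

Candidate routes:
R31 - R14 - R39: 9+4 = 13
R31 - R3 - R39: 3+12 = 15
R31 - R15 - R39: 13+5 = 18
The minimum is 13 ms via R31 - R14 - R39.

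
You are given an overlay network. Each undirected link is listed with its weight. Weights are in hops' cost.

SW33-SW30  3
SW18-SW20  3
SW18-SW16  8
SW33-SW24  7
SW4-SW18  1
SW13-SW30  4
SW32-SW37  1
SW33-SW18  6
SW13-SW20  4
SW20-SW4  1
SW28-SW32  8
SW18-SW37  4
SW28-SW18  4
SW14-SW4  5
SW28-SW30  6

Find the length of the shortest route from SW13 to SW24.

14 hops' cost

Running Dijkstra from SW13:
SW13: 0
SW20: 4  (via SW13)
SW30: 4  (via SW13)
SW4: 5  (via SW20)
SW18: 6  (via SW4)
SW33: 7  (via SW30)
SW37: 10  (via SW18)
SW28: 10  (via SW30)
SW14: 10  (via SW4)
SW32: 11  (via SW37)
SW24: 14  (via SW33)
Shortest route: SW13 → SW30 → SW33 → SW24 = 14 hops' cost.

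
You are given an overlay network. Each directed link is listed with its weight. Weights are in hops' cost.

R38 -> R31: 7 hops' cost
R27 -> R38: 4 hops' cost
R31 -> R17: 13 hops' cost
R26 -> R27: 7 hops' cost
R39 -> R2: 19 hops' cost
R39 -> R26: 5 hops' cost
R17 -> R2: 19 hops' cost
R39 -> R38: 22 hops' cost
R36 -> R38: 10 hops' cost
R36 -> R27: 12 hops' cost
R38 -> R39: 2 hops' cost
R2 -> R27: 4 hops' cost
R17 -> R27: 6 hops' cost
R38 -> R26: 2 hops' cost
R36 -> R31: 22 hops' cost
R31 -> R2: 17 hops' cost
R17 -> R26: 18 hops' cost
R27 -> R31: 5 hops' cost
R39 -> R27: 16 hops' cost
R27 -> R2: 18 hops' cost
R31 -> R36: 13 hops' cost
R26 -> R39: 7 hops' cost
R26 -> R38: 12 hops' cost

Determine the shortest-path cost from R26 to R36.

Enumerating some paths:
R26 → R27 → R31 → R36: 7+5+13 = 25
R26 → R39 → R27 → R31 → R36: 7+16+5+13 = 41
R26 → R27 → R38 → R31 → R36: 7+4+7+13 = 31
R26 → R38 → R31 → R36: 12+7+13 = 32
Cheapest is R26 → R27 → R31 → R36 at 25 hops' cost.

25 hops' cost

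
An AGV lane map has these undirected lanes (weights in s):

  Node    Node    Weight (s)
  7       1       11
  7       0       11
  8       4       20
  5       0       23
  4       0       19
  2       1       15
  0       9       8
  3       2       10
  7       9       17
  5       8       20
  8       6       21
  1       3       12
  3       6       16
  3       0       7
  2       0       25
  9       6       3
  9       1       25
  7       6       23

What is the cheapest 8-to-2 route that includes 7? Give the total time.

67 s

Best 8 to 7: 8–6–9–7 costing 41
Best 7 to 2: 7–1–2 costing 26
Total via 7: 41 + 26 = 67 s.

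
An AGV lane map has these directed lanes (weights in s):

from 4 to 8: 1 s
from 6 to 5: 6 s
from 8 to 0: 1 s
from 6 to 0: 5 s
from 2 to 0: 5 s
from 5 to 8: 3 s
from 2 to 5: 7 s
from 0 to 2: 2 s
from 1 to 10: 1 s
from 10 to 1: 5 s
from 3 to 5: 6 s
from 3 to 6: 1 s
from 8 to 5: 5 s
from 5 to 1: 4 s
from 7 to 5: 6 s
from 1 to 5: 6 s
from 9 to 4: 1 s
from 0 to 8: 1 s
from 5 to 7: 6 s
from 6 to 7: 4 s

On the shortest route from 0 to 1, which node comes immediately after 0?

Candidate routes:
0 - 8 - 5 - 1: 1+5+4 = 10
0 - 2 - 5 - 1: 2+7+4 = 13
Cheapest is 0 - 8 - 5 - 1 at 10 s.
So from 0 the first move is to 8.

8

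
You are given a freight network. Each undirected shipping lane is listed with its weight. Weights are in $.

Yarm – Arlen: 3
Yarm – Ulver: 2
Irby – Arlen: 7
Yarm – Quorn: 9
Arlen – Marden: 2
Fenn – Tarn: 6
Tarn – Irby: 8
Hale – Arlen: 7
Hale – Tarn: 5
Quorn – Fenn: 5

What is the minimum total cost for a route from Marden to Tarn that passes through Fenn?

Best Marden to Fenn: Marden–Arlen–Yarm–Quorn–Fenn costing 19
Shortest Fenn→Tarn: Fenn–Tarn = 6
Total via Fenn: 19 + 6 = $25.

$25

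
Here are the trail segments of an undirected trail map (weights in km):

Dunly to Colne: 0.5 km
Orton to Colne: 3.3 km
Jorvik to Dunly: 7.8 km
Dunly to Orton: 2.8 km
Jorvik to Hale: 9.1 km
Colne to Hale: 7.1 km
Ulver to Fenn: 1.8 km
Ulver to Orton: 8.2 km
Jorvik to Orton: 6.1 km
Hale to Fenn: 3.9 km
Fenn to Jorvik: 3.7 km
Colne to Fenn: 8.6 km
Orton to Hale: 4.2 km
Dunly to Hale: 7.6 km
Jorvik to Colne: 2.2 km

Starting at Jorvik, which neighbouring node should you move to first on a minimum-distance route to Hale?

Compare a few routes:
Jorvik–Fenn–Hale: 3.7+3.9 = 7.6
Jorvik–Hale: 9.1 = 9.1
Cheapest is Jorvik–Fenn–Hale at 7.6 km.
So from Jorvik the first move is to Fenn.

Fenn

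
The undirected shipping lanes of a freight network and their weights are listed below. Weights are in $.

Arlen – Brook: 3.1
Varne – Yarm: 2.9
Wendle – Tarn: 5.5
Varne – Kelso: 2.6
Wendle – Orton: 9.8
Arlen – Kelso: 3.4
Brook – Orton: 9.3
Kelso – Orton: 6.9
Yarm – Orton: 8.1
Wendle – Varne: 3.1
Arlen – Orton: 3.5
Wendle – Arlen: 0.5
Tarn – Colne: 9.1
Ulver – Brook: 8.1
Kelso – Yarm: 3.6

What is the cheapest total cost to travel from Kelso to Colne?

Candidate routes:
Kelso - Yarm - Varne - Wendle - Tarn - Colne: 3.6+2.9+3.1+5.5+9.1 = 24.2
Kelso - Varne - Wendle - Tarn - Colne: 2.6+3.1+5.5+9.1 = 20.3
Kelso - Arlen - Wendle - Tarn - Colne: 3.4+0.5+5.5+9.1 = 18.5
The minimum is $18.5 via Kelso - Arlen - Wendle - Tarn - Colne.

$18.5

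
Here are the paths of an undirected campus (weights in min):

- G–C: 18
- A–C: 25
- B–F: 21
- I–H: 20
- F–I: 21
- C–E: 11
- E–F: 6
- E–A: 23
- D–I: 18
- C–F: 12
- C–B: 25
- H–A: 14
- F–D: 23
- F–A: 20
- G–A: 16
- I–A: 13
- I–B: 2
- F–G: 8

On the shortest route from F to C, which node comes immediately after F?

C

Compare a few routes:
F → E → C: 6+11 = 17
F → C: 12 = 12
F → G → C: 8+18 = 26
Cheapest is F → C at 12 min.
So from F the first move is to C.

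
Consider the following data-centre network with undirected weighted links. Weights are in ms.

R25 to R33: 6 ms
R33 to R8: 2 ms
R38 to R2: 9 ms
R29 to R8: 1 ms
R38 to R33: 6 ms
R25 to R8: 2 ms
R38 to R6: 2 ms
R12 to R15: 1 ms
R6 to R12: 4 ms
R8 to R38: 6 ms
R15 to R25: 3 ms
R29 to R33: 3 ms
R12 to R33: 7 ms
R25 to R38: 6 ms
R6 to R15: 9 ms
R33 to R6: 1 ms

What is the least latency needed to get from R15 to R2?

16 ms

Shortest distances from R15:
R15: 0
R12: 1  (via R15)
R25: 3  (via R15)
R8: 5  (via R25)
R6: 5  (via R12)
R33: 6  (via R6)
R29: 6  (via R8)
R38: 7  (via R6)
R2: 16  (via R38)
Shortest route: R15–R12–R6–R38–R2 = 16 ms.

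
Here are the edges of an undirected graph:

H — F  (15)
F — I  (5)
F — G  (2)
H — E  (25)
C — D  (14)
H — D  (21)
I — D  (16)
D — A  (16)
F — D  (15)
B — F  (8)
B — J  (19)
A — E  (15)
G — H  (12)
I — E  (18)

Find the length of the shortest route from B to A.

Compare a few routes:
B → F → D → A: 8+15+16 = 39
B → F → I → D → A: 8+5+16+16 = 45
Cheapest is B → F → D → A at 39.

39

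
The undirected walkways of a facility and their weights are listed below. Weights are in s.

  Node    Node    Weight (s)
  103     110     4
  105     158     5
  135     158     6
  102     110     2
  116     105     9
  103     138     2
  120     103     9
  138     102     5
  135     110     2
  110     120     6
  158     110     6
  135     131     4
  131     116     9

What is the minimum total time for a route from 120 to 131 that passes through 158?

Shortest 120→158: 120–110–158 = 12
Shortest 158→131: 158–135–131 = 10
Total via 158: 12 + 10 = 22 s.

22 s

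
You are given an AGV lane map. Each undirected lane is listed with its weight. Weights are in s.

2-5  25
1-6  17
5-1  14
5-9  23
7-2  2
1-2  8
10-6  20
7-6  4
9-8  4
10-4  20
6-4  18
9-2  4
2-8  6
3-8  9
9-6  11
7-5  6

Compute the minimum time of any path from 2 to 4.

24 s

Settle nodes by increasing distance from 2:
2: 0
7: 2  (via 2)
9: 4  (via 2)
6: 6  (via 7)
8: 6  (via 2)
1: 8  (via 2)
5: 8  (via 7)
3: 15  (via 8)
4: 24  (via 6)
Shortest route: 2–7–6–4 = 24 s.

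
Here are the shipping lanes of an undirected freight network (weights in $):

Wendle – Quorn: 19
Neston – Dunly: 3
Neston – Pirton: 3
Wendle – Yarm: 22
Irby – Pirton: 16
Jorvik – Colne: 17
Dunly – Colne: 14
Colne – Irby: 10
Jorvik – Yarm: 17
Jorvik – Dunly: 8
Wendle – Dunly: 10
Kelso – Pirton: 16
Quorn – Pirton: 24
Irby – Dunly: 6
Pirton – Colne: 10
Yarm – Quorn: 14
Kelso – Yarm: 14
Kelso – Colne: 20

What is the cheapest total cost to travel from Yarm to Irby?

Enumerating some paths:
Yarm - Jorvik - Dunly - Irby: 17+8+6 = 31
Yarm - Kelso - Pirton - Neston - Dunly - Irby: 14+16+3+3+6 = 42
Yarm - Wendle - Dunly - Irby: 22+10+6 = 38
Cheapest is Yarm - Jorvik - Dunly - Irby at $31.

$31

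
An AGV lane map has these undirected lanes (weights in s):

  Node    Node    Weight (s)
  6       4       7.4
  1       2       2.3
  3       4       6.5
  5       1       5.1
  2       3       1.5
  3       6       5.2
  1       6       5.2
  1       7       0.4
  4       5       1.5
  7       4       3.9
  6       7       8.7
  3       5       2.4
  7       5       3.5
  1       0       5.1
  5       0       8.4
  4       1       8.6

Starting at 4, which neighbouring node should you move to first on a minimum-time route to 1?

7

Candidate routes:
4 → 5 → 1: 1.5+5.1 = 6.6
4 → 7 → 1: 3.9+0.4 = 4.3
4 → 5 → 7 → 1: 1.5+3.5+0.4 = 5.4
The minimum is 4.3 s via 4 → 7 → 1.
So from 4 the first move is to 7.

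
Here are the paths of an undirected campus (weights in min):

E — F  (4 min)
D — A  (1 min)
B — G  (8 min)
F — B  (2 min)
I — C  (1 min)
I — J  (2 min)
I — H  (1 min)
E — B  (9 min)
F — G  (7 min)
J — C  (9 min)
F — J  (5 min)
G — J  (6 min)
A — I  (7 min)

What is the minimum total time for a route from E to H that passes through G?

20 min

Shortest E→G: E → F → G = 11
Best G to H: G → J → I → H costing 9
Total via G: 11 + 9 = 20 min.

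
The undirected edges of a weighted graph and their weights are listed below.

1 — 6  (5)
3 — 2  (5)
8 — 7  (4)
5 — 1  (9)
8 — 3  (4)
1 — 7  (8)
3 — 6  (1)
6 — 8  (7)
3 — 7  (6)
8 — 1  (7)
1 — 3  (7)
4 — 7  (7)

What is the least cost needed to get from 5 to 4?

24

Enumerating some paths:
5–1–6–3–7–4: 9+5+1+6+7 = 28
5–1–8–7–4: 9+7+4+7 = 27
5–1–3–7–4: 9+7+6+7 = 29
5–1–7–4: 9+8+7 = 24
Cheapest is 5–1–7–4 at 24.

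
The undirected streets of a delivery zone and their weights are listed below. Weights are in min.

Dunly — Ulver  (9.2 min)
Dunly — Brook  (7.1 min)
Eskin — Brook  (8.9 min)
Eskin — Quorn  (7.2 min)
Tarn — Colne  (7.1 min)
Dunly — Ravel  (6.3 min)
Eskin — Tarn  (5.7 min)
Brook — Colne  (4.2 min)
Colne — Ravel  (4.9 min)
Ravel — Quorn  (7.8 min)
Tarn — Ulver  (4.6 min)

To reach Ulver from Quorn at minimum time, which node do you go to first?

Eskin

Candidate routes:
Quorn–Ravel–Colne–Tarn–Ulver: 7.8+4.9+7.1+4.6 = 24.4
Quorn–Ravel–Dunly–Ulver: 7.8+6.3+9.2 = 23.3
Quorn–Eskin–Tarn–Ulver: 7.2+5.7+4.6 = 17.5
Cheapest is Quorn–Eskin–Tarn–Ulver at 17.5 min.
So from Quorn the first move is to Eskin.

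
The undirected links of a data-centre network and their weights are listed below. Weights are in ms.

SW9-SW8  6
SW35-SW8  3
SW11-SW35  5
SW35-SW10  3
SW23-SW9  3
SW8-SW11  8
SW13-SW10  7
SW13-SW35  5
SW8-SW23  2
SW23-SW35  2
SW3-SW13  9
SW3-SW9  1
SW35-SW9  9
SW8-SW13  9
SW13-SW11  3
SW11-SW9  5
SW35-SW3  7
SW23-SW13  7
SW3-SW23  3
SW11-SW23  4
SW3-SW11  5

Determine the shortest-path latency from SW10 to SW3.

8 ms

Running Dijkstra from SW10:
SW10: 0
SW35: 3  (via SW10)
SW23: 5  (via SW35)
SW8: 6  (via SW35)
SW13: 7  (via SW10)
SW3: 8  (via SW23)
Shortest route: SW10–SW35–SW23–SW3 = 8 ms.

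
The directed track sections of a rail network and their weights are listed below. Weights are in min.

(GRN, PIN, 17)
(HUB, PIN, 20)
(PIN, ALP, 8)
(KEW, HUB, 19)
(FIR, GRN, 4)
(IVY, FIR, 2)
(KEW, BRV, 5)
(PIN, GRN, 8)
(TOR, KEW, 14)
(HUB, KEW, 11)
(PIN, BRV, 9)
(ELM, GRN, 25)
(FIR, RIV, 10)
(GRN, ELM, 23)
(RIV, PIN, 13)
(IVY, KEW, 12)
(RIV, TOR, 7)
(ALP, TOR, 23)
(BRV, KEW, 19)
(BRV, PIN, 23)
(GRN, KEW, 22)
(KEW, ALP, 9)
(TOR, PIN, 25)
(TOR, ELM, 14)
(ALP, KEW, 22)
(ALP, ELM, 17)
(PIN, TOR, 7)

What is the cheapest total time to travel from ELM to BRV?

51 min

Enumerating some paths:
ELM - GRN - KEW - BRV: 25+22+5 = 52
ELM - GRN - PIN - BRV: 25+17+9 = 51
ELM - GRN - PIN - TOR - KEW - BRV: 25+17+7+14+5 = 68
Cheapest is ELM - GRN - PIN - BRV at 51 min.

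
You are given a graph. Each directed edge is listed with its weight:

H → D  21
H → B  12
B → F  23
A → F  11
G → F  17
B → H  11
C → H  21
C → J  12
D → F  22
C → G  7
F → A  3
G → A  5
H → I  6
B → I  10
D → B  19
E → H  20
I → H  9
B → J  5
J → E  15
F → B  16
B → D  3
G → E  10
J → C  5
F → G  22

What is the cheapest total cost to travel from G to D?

Settle nodes by increasing distance from G:
G: 0
A: 5  (via G)
E: 10  (via G)
F: 16  (via A)
H: 30  (via E)
B: 32  (via F)
D: 35  (via B)
Shortest route: G → A → F → B → D = 35.

35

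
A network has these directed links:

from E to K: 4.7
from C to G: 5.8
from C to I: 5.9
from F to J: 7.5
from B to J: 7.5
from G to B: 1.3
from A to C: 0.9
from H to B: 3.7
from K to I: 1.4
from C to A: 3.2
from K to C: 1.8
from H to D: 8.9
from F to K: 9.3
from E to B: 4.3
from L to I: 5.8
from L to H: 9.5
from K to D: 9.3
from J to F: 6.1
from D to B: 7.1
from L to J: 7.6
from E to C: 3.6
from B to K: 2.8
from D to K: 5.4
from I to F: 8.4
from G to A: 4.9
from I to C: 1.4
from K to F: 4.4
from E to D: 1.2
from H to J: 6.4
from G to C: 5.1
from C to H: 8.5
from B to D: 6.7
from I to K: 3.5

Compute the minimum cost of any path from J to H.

Enumerating some paths:
J–F–K–C–H: 6.1+9.3+1.8+8.5 = 25.7
J–F–K–I–C–H: 6.1+9.3+1.4+1.4+8.5 = 26.7
The minimum is 25.7 via J–F–K–C–H.

25.7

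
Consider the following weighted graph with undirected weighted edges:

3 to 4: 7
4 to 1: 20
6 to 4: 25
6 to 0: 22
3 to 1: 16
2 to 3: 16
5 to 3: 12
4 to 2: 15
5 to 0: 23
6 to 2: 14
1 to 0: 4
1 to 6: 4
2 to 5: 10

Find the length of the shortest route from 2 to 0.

Settle nodes by increasing distance from 2:
2: 0
5: 10  (via 2)
6: 14  (via 2)
4: 15  (via 2)
3: 16  (via 2)
1: 18  (via 6)
0: 22  (via 1)
Shortest route: 2 → 6 → 1 → 0 = 22.

22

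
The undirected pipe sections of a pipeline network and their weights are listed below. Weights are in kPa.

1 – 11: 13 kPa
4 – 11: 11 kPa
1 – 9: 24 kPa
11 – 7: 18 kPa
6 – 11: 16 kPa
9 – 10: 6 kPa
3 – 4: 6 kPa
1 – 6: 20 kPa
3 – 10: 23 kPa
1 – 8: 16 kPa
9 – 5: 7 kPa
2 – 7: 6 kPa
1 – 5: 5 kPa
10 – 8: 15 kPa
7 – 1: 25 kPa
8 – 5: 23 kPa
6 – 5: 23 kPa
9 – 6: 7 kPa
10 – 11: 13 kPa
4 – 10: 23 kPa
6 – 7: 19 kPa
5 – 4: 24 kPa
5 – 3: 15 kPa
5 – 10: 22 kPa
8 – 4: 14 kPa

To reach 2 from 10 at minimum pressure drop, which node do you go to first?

Compare a few routes:
10 - 9 - 6 - 11 - 7 - 2: 6+7+16+18+6 = 53
10 - 9 - 5 - 1 - 7 - 2: 6+7+5+25+6 = 49
10 - 11 - 7 - 2: 13+18+6 = 37
10 - 9 - 6 - 7 - 2: 6+7+19+6 = 38
Cheapest is 10 - 11 - 7 - 2 at 37 kPa.
So from 10 the first move is to 11.

11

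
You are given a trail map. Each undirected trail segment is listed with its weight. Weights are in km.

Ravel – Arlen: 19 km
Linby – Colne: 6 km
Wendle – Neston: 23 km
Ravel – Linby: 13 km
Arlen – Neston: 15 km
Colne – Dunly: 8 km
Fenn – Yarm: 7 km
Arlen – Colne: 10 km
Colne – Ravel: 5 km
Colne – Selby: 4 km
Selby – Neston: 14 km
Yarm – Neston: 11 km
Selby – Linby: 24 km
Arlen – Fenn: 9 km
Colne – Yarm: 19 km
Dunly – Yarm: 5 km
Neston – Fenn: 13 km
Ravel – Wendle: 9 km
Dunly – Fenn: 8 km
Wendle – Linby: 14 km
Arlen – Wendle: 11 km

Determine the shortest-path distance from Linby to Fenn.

22 km

Compare a few routes:
Linby → Colne → Dunly → Fenn: 6+8+8 = 22
Linby → Colne → Yarm → Fenn: 6+19+7 = 32
Linby → Colne → Dunly → Yarm → Fenn: 6+8+5+7 = 26
Linby → Colne → Arlen → Fenn: 6+10+9 = 25
The minimum is 22 km via Linby → Colne → Dunly → Fenn.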